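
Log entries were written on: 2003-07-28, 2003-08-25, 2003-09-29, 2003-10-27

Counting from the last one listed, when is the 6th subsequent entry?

2004-04-26

These are Mondays with 28, 35, 28-day gaps.
Each is the final Monday of its month — 2003-09-29 is past the 28th, so '4th Monday' doesn't fit.
Last Monday of November 2003: 2003-11-24.
Last Monday of December 2003: 2003-12-29.
January 2004 ends with Monday 2004-01-26.
Last Monday of February 2004: 2004-02-23.
March 2004 ends with Monday 2004-03-29.
Last Monday of April 2004: 2004-04-26.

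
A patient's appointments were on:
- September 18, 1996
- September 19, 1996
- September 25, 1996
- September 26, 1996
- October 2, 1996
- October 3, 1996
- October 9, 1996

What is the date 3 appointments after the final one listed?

October 17, 1996

The gap pattern 1, 6, 1, 6, 1, 6 repeats every 2 events.
These are the Wednesdays and Thursdays of each week.
The following Thursday is October 10, 1996.
The following Wednesday is October 16, 1996.
The following Thursday is October 17, 1996.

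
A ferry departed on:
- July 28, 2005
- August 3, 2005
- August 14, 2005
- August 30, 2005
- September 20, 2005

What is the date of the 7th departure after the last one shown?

The spacing grows by 5 each time: 6, 11, 16, 21 days.
Next gap: 26 days. September 20, 2005 + 26 days = October 16, 2005.
Next gap: 31 days. October 16, 2005 + 31 days = November 16, 2005.
Next gap: 36 days. November 16, 2005 + 36 days = December 22, 2005.
Next gap: 41 days. December 22, 2005 + 41 days = February 1, 2006.
Next gap: 46 days. February 1, 2006 + 46 days = March 19, 2006.
Next gap: 51 days. March 19, 2006 + 51 days = May 9, 2006.
Next gap: 56 days. May 9, 2006 + 56 days = July 4, 2006.

July 4, 2006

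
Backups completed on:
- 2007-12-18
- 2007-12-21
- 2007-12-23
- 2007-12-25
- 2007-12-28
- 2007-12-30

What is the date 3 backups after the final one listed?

2008-01-06

Gaps: 3, 2, 2, 3, 2 days — not constant, but cyclic with period 3.
The events fall on every Tuesday, Friday and Sunday.
Next Tuesday: 2008-01-01.
The following Friday is 2008-01-04.
The following Sunday is 2008-01-06.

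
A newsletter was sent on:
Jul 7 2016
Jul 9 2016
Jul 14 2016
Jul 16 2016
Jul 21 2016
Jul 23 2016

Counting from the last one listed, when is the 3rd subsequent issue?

Aug 4 2016

The gap pattern 2, 5, 2, 5, 2 repeats every 2 events.
These are the Thursdays and Saturdays of each week.
The following Thursday is Jul 28 2016.
The following Saturday is Jul 30 2016.
The following Thursday is Aug 4 2016.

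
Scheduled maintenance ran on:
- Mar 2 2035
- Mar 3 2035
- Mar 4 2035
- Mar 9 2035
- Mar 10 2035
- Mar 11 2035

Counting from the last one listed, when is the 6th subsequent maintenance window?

The gap pattern 1, 1, 5, 1, 1 repeats every 3 events.
These are the Fridays, Saturdays and Sundays of each week.
The following Friday is Mar 16 2035.
Next Saturday: Mar 17 2035.
The following Sunday is Mar 18 2035.
Next Friday: Mar 23 2035.
Next Saturday: Mar 24 2035.
The following Sunday is Mar 25 2035.

Mar 25 2035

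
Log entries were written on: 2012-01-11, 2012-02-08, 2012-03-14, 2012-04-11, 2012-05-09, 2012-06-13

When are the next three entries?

2012-07-11, 2012-08-08, 2012-09-12

All dates are Wednesdays, 28, 35, 28, 28, 35 days apart.
Specifically, the 2nd Wednesday of each month.
2nd Wednesday of July 2012: 2012-07-11.
2nd Wednesday of August 2012: 2012-08-08.
September 2012 — 2nd Wednesday is 2012-09-12.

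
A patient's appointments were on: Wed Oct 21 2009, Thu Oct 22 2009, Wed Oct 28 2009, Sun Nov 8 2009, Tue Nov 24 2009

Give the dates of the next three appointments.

The spacing grows by 5 each time: 1, 6, 11, 16 days.
Next gap: 21 days. Tue Nov 24 2009 + 21 days = Tue Dec 15 2009.
Next gap: 26 days. Tue Dec 15 2009 + 26 days = Sun Jan 10 2010.
Next gap: 31 days. Sun Jan 10 2010 + 31 days = Wed Feb 10 2010.

Tue Dec 15 2009, Sun Jan 10 2010, Wed Feb 10 2010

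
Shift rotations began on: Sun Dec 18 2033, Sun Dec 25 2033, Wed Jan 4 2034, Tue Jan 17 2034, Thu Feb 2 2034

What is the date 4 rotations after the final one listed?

Sun May 7 2034

Gaps: 7, 10, 13, 16 days — each gap is 3 larger than the previous one.
Next gap: 19 days. Thu Feb 2 2034 + 19 days = Tue Feb 21 2034.
Next gap: 22 days. Tue Feb 21 2034 + 22 days = Wed Mar 15 2034.
Next gap: 25 days. Wed Mar 15 2034 + 25 days = Sun Apr 9 2034.
Next gap: 28 days. Sun Apr 9 2034 + 28 days = Sun May 7 2034.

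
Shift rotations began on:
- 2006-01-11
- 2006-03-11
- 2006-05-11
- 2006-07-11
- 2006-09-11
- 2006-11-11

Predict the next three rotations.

2007-01-11, 2007-03-11, 2007-05-11

Each date is the 11th; the gaps (59, 61, 61, 62, 61) track the month lengths.
The rule is the 11th of every 2 months.
January 2007: 2007-01-11.
Next: March 2007 → 2007-03-11.
May 2007: 2007-05-11.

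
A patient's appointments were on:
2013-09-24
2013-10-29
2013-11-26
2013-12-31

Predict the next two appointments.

These are Tuesdays with 35, 28, 35-day gaps.
Each is the final Tuesday of its month — 2013-10-29 is past the 28th, so '4th Tuesday' doesn't fit.
Last Tuesday of January 2014: 2014-01-28.
February 2014 ends with Tuesday 2014-02-25.

2014-01-28, 2014-02-25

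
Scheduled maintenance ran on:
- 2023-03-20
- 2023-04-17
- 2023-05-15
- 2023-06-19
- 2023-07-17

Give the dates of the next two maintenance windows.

2023-08-21, 2023-09-18

All dates are Mondays, 28, 28, 35, 28 days apart.
Specifically, the 3rd Monday of each month.
3rd Monday of August 2023: 2023-08-21.
September 2023 — 3rd Monday is 2023-09-18.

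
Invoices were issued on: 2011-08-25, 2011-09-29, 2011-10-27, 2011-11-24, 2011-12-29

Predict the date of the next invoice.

2012-01-26

All Thursdays; the gaps (35, 28, 28, 35) vary with month length.
This is the last Thursday of each month.
January 2012 ends with Thursday 2012-01-26.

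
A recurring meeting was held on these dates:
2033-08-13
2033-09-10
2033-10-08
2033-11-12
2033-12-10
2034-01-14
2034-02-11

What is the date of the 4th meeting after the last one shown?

Gaps: 28, 28, 35, 28, 35, 28 days — a mix of 28 and 35. Every date is a Saturday.
Each is the 2nd Saturday of its month.
2nd Saturday of March 2034: 2034-03-11.
April 2034 — 2nd Saturday is 2034-04-08.
2nd Saturday of May 2034: 2034-05-13.
June 2034 — 2nd Saturday is 2034-06-10.

2034-06-10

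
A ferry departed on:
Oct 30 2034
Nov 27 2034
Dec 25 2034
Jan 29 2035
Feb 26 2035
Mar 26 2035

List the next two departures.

These are Mondays with 28, 28, 35, 28, 28-day gaps.
Each is the final Monday of its month — Oct 30 2034 is past the 28th, so '4th Monday' doesn't fit.
Last Monday of April 2035: Apr 30 2035.
May 2035 ends with Monday May 28 2035.

Apr 30 2035, May 28 2035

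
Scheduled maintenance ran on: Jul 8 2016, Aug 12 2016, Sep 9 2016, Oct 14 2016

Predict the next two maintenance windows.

Nov 11 2016, Dec 9 2016

These are Fridays at 28- or 35-day spacing (35, 28, 35).
The pattern: 2nd Friday of the month.
2nd Friday of November 2016: Nov 11 2016.
December 2016 — 2nd Friday is Dec 9 2016.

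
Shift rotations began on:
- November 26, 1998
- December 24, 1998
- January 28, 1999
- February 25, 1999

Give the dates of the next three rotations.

March 25, 1999; April 22, 1999; May 27, 1999

All dates are Thursdays, 28, 35, 28 days apart.
Specifically, the 4th Thursday of each month.
March 1999 — 4th Thursday is March 25, 1999.
April 1999 — 4th Thursday is April 22, 1999.
4th Thursday of May 1999: May 27, 1999.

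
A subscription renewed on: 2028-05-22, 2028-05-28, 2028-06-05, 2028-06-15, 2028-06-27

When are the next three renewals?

2028-07-11, 2028-07-27, 2028-08-14

Gaps: 6, 8, 10, 12 days — each gap is 2 larger than the previous one.
Next gap: 14 days. 2028-06-27 + 14 days = 2028-07-11.
Next gap: 16 days. 2028-07-11 + 16 days = 2028-07-27.
Next gap: 18 days. 2028-07-27 + 18 days = 2028-08-14.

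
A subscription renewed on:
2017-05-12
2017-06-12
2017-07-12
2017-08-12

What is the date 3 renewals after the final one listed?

The day-of-month is always 12 (31, 30, 31 days between events).
So this recurs on the 12th of each month.
September 2017: 2017-09-12.
Next: October 2017 → 2017-10-12.
Next: November 2017 → 2017-11-12.

2017-11-12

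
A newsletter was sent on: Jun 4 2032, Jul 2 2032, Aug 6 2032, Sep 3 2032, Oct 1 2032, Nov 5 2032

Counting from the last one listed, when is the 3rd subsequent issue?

Gaps: 28, 35, 28, 28, 35 days — a mix of 28 and 35. Every date is a Friday.
Each is the 1st Friday of its month.
1st Friday of December 2032: Dec 3 2032.
1st Friday of January 2033: Jan 7 2033.
1st Friday of February 2033: Feb 4 2033.

Feb 4 2033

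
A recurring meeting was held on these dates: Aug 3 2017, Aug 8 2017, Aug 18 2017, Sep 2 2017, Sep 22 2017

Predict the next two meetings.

Oct 17 2017, Nov 16 2017

The spacing grows by 5 each time: 5, 10, 15, 20 days.
Next gap: 25 days. Sep 22 2017 + 25 days = Oct 17 2017.
Next gap: 30 days. Oct 17 2017 + 30 days = Nov 16 2017.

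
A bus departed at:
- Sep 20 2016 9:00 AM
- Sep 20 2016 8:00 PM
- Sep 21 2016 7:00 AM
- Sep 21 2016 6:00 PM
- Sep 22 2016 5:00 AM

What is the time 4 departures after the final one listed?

Gaps: 11, 11, 11, 11 hours — each event is 11 hours after the previous one.
Sep 22 2016 5:00 AM + 11 h = Sep 22 2016 4:00 PM.
Sep 22 2016 4:00 PM + 11 h = Sep 23 2016 3:00 AM.
Sep 23 2016 3:00 AM + 11 h = Sep 23 2016 2:00 PM.
Sep 23 2016 2:00 PM + 11 h = Sep 24 2016 1:00 AM.

Sep 24 2016 1:00 AM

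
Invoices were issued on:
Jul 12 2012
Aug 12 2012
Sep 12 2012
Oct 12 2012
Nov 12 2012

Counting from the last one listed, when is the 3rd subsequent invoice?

Each date is the 12th; the gaps (31, 31, 30, 31) track the month lengths.
The rule is the 12th of each month.
Next: December 2012 → Dec 12 2012.
January 2013: Jan 12 2013.
Next: February 2013 → Feb 12 2013.

Feb 12 2013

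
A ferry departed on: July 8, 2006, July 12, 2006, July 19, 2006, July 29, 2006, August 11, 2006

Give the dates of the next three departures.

August 27, 2006; September 15, 2006; October 7, 2006

Gaps: 4, 7, 10, 13 days — each gap is 3 larger than the previous one.
Next gap: 16 days. August 11, 2006 + 16 days = August 27, 2006.
Next gap: 19 days. August 27, 2006 + 19 days = September 15, 2006.
Next gap: 22 days. September 15, 2006 + 22 days = October 7, 2006.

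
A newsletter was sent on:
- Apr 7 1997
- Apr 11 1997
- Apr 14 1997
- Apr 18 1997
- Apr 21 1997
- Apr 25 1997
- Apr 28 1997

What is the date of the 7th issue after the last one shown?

May 23 1997

The gap pattern 4, 3, 4, 3, 4, 3 repeats every 2 events.
These are the Mondays and Fridays of each week.
Next Friday: May 2 1997.
The following Monday is May 5 1997.
Next Friday: May 9 1997.
The following Monday is May 12 1997.
Next Friday: May 16 1997.
Next Monday: May 19 1997.
Next Friday: May 23 1997.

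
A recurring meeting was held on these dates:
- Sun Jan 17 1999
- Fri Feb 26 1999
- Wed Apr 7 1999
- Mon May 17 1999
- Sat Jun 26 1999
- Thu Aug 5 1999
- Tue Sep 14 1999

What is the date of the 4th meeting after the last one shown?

Gaps between consecutive events: 40, 40, 40, 40, 40, 40 days — a constant 40-day interval.
Tue Sep 14 1999 + 40 days = Sun Oct 24 1999.
Sun Oct 24 1999 + 40 days = Fri Dec 3 1999.
Fri Dec 3 1999 + 40 days = Wed Jan 12 2000.
Wed Jan 12 2000 + 40 days = Mon Feb 21 2000.

Mon Feb 21 2000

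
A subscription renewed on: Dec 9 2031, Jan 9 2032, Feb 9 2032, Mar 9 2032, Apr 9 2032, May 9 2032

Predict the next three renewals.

The day-of-month is always 9 (31, 31, 29, 31, 30 days between events).
So this recurs on the 9th of each month.
Next: June 2032 → Jun 9 2032.
July 2032: Jul 9 2032.
August 2032: Aug 9 2032.

Jun 9 2032, Jul 9 2032, Aug 9 2032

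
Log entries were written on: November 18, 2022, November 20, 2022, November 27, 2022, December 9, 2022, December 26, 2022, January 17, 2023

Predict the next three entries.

The spacing grows by 5 each time: 2, 7, 12, 17, 22 days.
Next gap: 27 days. January 17, 2023 + 27 days = February 13, 2023.
Next gap: 32 days. February 13, 2023 + 32 days = March 17, 2023.
Next gap: 37 days. March 17, 2023 + 37 days = April 23, 2023.

February 13, 2023; March 17, 2023; April 23, 2023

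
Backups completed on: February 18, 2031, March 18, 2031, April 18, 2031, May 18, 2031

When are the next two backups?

Each date is the 18th; the gaps (28, 31, 30) track the month lengths.
The rule is the 18th of each month.
Next: June 2031 → June 18, 2031.
July 2031: July 18, 2031.

June 18, 2031; July 18, 2031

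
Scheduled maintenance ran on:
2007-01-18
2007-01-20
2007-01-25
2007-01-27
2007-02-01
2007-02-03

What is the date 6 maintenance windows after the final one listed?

2007-02-24

The gap pattern 2, 5, 2, 5, 2 repeats every 2 events.
These are the Thursdays and Saturdays of each week.
Next Thursday: 2007-02-08.
Next Saturday: 2007-02-10.
Next Thursday: 2007-02-15.
Next Saturday: 2007-02-17.
Next Thursday: 2007-02-22.
The following Saturday is 2007-02-24.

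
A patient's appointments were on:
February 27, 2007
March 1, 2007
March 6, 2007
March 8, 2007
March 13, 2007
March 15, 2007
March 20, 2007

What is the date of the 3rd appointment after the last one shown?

March 29, 2007

The gap pattern 2, 5, 2, 5, 2, 5 repeats every 2 events.
These are the Tuesdays and Thursdays of each week.
The following Thursday is March 22, 2007.
The following Tuesday is March 27, 2007.
Next Thursday: March 29, 2007.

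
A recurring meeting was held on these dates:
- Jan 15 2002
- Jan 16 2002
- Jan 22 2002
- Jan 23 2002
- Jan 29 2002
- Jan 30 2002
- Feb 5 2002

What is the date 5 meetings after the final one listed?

Feb 20 2002

Gaps: 1, 6, 1, 6, 1, 6 days — not constant, but cyclic with period 2.
The events fall on every Tuesday and Wednesday.
Next Wednesday: Feb 6 2002.
Next Tuesday: Feb 12 2002.
The following Wednesday is Feb 13 2002.
The following Tuesday is Feb 19 2002.
Next Wednesday: Feb 20 2002.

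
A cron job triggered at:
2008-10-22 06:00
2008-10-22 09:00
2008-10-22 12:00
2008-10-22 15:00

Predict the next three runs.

2008-10-22 18:00, 2008-10-22 21:00, 2008-10-23 00:00

The interval is a steady 3 hours (3, 3, 3).
2008-10-22 15:00 + 3 h = 2008-10-22 18:00.
2008-10-22 18:00 + 3 h = 2008-10-22 21:00.
2008-10-22 21:00 + 3 h = 2008-10-23 00:00.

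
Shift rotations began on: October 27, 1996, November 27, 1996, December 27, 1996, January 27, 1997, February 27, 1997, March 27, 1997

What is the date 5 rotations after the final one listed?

August 27, 1997

Each date is the 27th; the gaps (31, 30, 31, 31, 28) track the month lengths.
The rule is the 27th of each month.
Next: April 1997 → April 27, 1997.
Next: May 1997 → May 27, 1997.
June 1997: June 27, 1997.
July 1997: July 27, 1997.
Next: August 1997 → August 27, 1997.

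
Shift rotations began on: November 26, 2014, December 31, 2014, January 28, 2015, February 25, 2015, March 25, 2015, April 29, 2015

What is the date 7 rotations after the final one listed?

All Wednesdays; the gaps (35, 28, 28, 28, 35) vary with month length.
This is the last Wednesday of each month.
Last Wednesday of May 2015: May 27, 2015.
Last Wednesday of June 2015: June 24, 2015.
July 2015 ends with Wednesday July 29, 2015.
Last Wednesday of August 2015: August 26, 2015.
September 2015 ends with Wednesday September 30, 2015.
Last Wednesday of October 2015: October 28, 2015.
November 2015 ends with Wednesday November 25, 2015.

November 25, 2015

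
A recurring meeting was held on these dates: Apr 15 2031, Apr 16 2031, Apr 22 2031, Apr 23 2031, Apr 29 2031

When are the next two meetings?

Apr 30 2031, May 6 2031

Gaps: 1, 6, 1, 6 days — not constant, but cyclic with period 2.
The events fall on every Tuesday and Wednesday.
The following Wednesday is Apr 30 2031.
Next Tuesday: May 6 2031.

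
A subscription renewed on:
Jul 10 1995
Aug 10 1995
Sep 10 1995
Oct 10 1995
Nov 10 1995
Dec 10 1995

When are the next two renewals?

Jan 10 1996, Feb 10 1996

The day-of-month is always 10 (31, 31, 30, 31, 30 days between events).
So this recurs on the 10th of each month.
January 1996: Jan 10 1996.
Next: February 1996 → Feb 10 1996.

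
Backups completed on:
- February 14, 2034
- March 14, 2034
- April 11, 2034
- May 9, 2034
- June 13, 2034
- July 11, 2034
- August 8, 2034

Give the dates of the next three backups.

September 12, 2034; October 10, 2034; November 14, 2034

These are Tuesdays at 28- or 35-day spacing (28, 28, 28, 35, 28, 28).
The pattern: 2nd Tuesday of the month.
2nd Tuesday of September 2034: September 12, 2034.
2nd Tuesday of October 2034: October 10, 2034.
2nd Tuesday of November 2034: November 14, 2034.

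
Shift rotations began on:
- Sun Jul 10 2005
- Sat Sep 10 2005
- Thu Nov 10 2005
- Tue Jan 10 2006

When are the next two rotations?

Fri Mar 10 2006, Wed May 10 2006

Gaps: 62, 61, 61 days — not constant. Every event is on the 10th of the month.
Pattern: the 10th of every 2 months.
March 2006: Fri Mar 10 2006.
Next: May 2006 → Wed May 10 2006.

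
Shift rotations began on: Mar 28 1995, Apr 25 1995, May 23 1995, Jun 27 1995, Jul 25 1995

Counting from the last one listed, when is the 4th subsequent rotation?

Nov 28 1995

Gaps: 28, 28, 35, 28 days — a mix of 28 and 35. Every date is a Tuesday.
Each is the 4th Tuesday of its month.
August 1995 — 4th Tuesday is Aug 22 1995.
September 1995 — 4th Tuesday is Sep 26 1995.
4th Tuesday of October 1995: Oct 24 1995.
4th Tuesday of November 1995: Nov 28 1995.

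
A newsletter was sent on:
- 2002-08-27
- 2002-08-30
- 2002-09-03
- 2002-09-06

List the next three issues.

Gaps: 3, 4, 3 days — not constant, but cyclic with period 2.
The events fall on every Tuesday and Friday.
Next Tuesday: 2002-09-10.
The following Friday is 2002-09-13.
The following Tuesday is 2002-09-17.

2002-09-10, 2002-09-13, 2002-09-17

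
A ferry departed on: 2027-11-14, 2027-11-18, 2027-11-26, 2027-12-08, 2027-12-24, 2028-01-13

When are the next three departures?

Intervals are 4, 8, 12, 16, 20 days — an arithmetic progression with common difference 4.
Next gap: 24 days. 2028-01-13 + 24 days = 2028-02-06.
Next gap: 28 days. 2028-02-06 + 28 days = 2028-03-05.
Next gap: 32 days. 2028-03-05 + 32 days = 2028-04-06.

2028-02-06, 2028-03-05, 2028-04-06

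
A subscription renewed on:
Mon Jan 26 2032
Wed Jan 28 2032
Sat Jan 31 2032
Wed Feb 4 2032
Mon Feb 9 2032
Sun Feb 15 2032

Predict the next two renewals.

Sun Feb 22 2032, Mon Mar 1 2032

Intervals are 2, 3, 4, 5, 6 days — an arithmetic progression with common difference 1.
Next gap: 7 days. Sun Feb 15 2032 + 7 days = Sun Feb 22 2032.
Next gap: 8 days. Sun Feb 22 2032 + 8 days = Mon Mar 1 2032.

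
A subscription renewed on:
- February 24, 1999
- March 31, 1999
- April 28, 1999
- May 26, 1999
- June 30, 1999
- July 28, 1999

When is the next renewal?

August 25, 1999

All Wednesdays; the gaps (35, 28, 28, 35, 28) vary with month length.
This is the last Wednesday of each month.
Last Wednesday of August 1999: August 25, 1999.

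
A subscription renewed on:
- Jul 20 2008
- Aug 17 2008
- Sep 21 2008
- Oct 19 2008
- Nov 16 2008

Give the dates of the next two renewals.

Gaps: 28, 35, 28, 28 days — a mix of 28 and 35. Every date is a Sunday.
Each is the 3rd Sunday of its month.
3rd Sunday of December 2008: Dec 21 2008.
3rd Sunday of January 2009: Jan 18 2009.

Dec 21 2008, Jan 18 2009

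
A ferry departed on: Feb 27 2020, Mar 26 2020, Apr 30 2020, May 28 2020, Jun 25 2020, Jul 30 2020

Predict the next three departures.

Every date is a Thursday; gaps 28, 35, 28, 28, 35 days.
Each is the last Thursday of its month (at least one falls on the 29th or later, ruling out '4th Thursday').
August 2020 ends with Thursday Aug 27 2020.
September 2020 ends with Thursday Sep 24 2020.
October 2020 ends with Thursday Oct 29 2020.

Aug 27 2020, Sep 24 2020, Oct 29 2020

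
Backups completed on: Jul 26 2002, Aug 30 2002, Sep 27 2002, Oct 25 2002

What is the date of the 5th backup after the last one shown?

Every date is a Friday; gaps 35, 28, 28 days.
Each is the last Friday of its month (at least one falls on the 29th or later, ruling out '4th Friday').
Last Friday of November 2002: Nov 29 2002.
Last Friday of December 2002: Dec 27 2002.
January 2003 ends with Friday Jan 31 2003.
Last Friday of February 2003: Feb 28 2003.
Last Friday of March 2003: Mar 28 2003.

Mar 28 2003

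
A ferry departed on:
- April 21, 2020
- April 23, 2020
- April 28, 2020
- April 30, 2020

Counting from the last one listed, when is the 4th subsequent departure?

Every event lands on a Tuesday or Thursday (gaps cycle 2, 5, 2).
So the schedule is: every Tuesday and Thursday.
Next Tuesday: May 5, 2020.
Next Thursday: May 7, 2020.
Next Tuesday: May 12, 2020.
The following Thursday is May 14, 2020.

May 14, 2020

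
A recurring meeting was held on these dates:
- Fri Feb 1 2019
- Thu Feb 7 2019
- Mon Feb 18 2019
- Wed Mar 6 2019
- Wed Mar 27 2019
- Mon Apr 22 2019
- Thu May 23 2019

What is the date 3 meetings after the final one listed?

Mon Sep 23 2019

Intervals are 6, 11, 16, 21, 26, 31 days — an arithmetic progression with common difference 5.
Next gap: 36 days. Thu May 23 2019 + 36 days = Fri Jun 28 2019.
Next gap: 41 days. Fri Jun 28 2019 + 41 days = Thu Aug 8 2019.
Next gap: 46 days. Thu Aug 8 2019 + 46 days = Mon Sep 23 2019.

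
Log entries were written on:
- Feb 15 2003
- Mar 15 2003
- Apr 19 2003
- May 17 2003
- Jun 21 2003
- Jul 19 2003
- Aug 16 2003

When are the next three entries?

Gaps: 28, 35, 28, 35, 28, 28 days — a mix of 28 and 35. Every date is a Saturday.
Each is the 3rd Saturday of its month.
September 2003 — 3rd Saturday is Sep 20 2003.
3rd Saturday of October 2003: Oct 18 2003.
November 2003 — 3rd Saturday is Nov 15 2003.

Sep 20 2003, Oct 18 2003, Nov 15 2003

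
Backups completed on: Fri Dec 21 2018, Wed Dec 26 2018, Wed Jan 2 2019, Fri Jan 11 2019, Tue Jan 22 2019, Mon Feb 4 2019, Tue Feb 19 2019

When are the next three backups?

Intervals are 5, 7, 9, 11, 13, 15 days — an arithmetic progression with common difference 2.
Next gap: 17 days. Tue Feb 19 2019 + 17 days = Fri Mar 8 2019.
Next gap: 19 days. Fri Mar 8 2019 + 19 days = Wed Mar 27 2019.
Next gap: 21 days. Wed Mar 27 2019 + 21 days = Wed Apr 17 2019.

Fri Mar 8 2019, Wed Mar 27 2019, Wed Apr 17 2019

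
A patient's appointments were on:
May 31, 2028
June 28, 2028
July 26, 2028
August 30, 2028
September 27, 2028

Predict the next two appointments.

Every date is a Wednesday; gaps 28, 28, 35, 28 days.
Each is the last Wednesday of its month (at least one falls on the 29th or later, ruling out '4th Wednesday').
Last Wednesday of October 2028: October 25, 2028.
November 2028 ends with Wednesday November 29, 2028.

October 25, 2028; November 29, 2028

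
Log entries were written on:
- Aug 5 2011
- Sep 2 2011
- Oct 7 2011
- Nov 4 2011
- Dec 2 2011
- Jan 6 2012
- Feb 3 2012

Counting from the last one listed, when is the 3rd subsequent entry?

May 4 2012

These are Fridays at 28- or 35-day spacing (28, 35, 28, 28, 35, 28).
The pattern: 1st Friday of the month.
March 2012 — 1st Friday is Mar 2 2012.
1st Friday of April 2012: Apr 6 2012.
May 2012 — 1st Friday is May 4 2012.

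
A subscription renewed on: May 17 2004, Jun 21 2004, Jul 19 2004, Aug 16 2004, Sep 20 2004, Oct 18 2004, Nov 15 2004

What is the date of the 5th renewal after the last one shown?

Apr 18 2005

Gaps: 35, 28, 28, 35, 28, 28 days — a mix of 28 and 35. Every date is a Monday.
Each is the 3rd Monday of its month.
3rd Monday of December 2004: Dec 20 2004.
January 2005 — 3rd Monday is Jan 17 2005.
February 2005 — 3rd Monday is Feb 21 2005.
3rd Monday of March 2005: Mar 21 2005.
3rd Monday of April 2005: Apr 18 2005.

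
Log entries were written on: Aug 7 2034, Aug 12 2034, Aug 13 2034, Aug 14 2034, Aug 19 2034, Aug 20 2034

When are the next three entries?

Every event lands on a Monday or Saturday or Sunday (gaps cycle 5, 1, 1, 5, 1).
So the schedule is: every Monday, Saturday and Sunday.
The following Monday is Aug 21 2034.
Next Saturday: Aug 26 2034.
The following Sunday is Aug 27 2034.

Aug 21 2034, Aug 26 2034, Aug 27 2034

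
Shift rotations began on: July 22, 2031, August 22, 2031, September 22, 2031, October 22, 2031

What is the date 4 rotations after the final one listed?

The day-of-month is always 22 (31, 31, 30 days between events).
So this recurs on the 22nd of each month.
Next: November 2031 → November 22, 2031.
Next: December 2031 → December 22, 2031.
January 2032: January 22, 2032.
February 2032: February 22, 2032.

February 22, 2032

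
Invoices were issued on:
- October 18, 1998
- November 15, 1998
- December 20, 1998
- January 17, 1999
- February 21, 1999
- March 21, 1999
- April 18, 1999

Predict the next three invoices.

May 16, 1999; June 20, 1999; July 18, 1999

All dates are Sundays, 28, 35, 28, 35, 28, 28 days apart.
Specifically, the 3rd Sunday of each month.
3rd Sunday of May 1999: May 16, 1999.
June 1999 — 3rd Sunday is June 20, 1999.
July 1999 — 3rd Sunday is July 18, 1999.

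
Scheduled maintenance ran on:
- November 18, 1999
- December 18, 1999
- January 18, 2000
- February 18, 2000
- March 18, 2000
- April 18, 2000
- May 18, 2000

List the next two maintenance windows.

Gaps: 30, 31, 31, 29, 31, 30 days — not constant. Every event is on the 18th of the month.
Pattern: the 18th of each month.
Next: June 2000 → June 18, 2000.
July 2000: July 18, 2000.

June 18, 2000; July 18, 2000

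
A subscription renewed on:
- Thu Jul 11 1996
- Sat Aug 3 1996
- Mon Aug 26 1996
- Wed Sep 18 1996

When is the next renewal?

Every event comes 23 days after the last (23, 23, 23).
Wed Sep 18 1996 + 23 days = Fri Oct 11 1996.

Fri Oct 11 1996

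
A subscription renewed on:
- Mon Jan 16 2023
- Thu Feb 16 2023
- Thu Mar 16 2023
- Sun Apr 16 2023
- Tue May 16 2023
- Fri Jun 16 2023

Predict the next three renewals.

Each date is the 16th; the gaps (31, 28, 31, 30, 31) track the month lengths.
The rule is the 16th of each month.
Next: July 2023 → Sun Jul 16 2023.
Next: August 2023 → Wed Aug 16 2023.
Next: September 2023 → Sat Sep 16 2023.

Sun Jul 16 2023, Wed Aug 16 2023, Sat Sep 16 2023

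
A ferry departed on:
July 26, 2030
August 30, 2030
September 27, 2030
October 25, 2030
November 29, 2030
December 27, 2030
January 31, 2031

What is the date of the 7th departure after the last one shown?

Every date is a Friday; gaps 35, 28, 28, 35, 28, 35 days.
Each is the last Friday of its month (at least one falls on the 29th or later, ruling out '4th Friday').
Last Friday of February 2031: February 28, 2031.
March 2031 ends with Friday March 28, 2031.
Last Friday of April 2031: April 25, 2031.
May 2031 ends with Friday May 30, 2031.
June 2031 ends with Friday June 27, 2031.
Last Friday of July 2031: July 25, 2031.
Last Friday of August 2031: August 29, 2031.

August 29, 2031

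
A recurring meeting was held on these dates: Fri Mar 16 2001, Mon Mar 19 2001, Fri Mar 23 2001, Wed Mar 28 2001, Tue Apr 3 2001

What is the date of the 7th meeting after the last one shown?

The spacing grows by 1 each time: 3, 4, 5, 6 days.
Next gap: 7 days. Tue Apr 3 2001 + 7 days = Tue Apr 10 2001.
Next gap: 8 days. Tue Apr 10 2001 + 8 days = Wed Apr 18 2001.
Next gap: 9 days. Wed Apr 18 2001 + 9 days = Fri Apr 27 2001.
Next gap: 10 days. Fri Apr 27 2001 + 10 days = Mon May 7 2001.
Next gap: 11 days. Mon May 7 2001 + 11 days = Fri May 18 2001.
Next gap: 12 days. Fri May 18 2001 + 12 days = Wed May 30 2001.
Next gap: 13 days. Wed May 30 2001 + 13 days = Tue Jun 12 2001.

Tue Jun 12 2001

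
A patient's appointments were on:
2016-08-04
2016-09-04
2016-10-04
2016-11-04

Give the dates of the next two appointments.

The day-of-month is always 4 (31, 30, 31 days between events).
So this recurs on the 4th of each month.
December 2016: 2016-12-04.
January 2017: 2017-01-04.

2016-12-04, 2017-01-04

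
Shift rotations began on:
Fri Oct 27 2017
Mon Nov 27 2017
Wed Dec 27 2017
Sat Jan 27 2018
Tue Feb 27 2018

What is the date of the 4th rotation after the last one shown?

Wed Jun 27 2018

Each date is the 27th; the gaps (31, 30, 31, 31) track the month lengths.
The rule is the 27th of each month.
March 2018: Tue Mar 27 2018.
April 2018: Fri Apr 27 2018.
Next: May 2018 → Sun May 27 2018.
June 2018: Wed Jun 27 2018.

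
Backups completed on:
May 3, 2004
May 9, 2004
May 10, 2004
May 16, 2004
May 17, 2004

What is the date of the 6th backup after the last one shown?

Every event lands on a Monday or Sunday (gaps cycle 6, 1, 6, 1).
So the schedule is: every Monday and Sunday.
The following Sunday is May 23, 2004.
Next Monday: May 24, 2004.
Next Sunday: May 30, 2004.
Next Monday: May 31, 2004.
The following Sunday is June 6, 2004.
The following Monday is June 7, 2004.

June 7, 2004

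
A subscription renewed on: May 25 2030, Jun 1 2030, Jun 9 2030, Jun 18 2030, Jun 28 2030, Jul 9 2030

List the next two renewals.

Jul 21 2030, Aug 3 2030

The spacing grows by 1 each time: 7, 8, 9, 10, 11 days.
Next gap: 12 days. Jul 9 2030 + 12 days = Jul 21 2030.
Next gap: 13 days. Jul 21 2030 + 13 days = Aug 3 2030.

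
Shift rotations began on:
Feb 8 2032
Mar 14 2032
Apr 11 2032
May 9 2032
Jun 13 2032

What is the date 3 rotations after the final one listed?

Sep 12 2032

Gaps: 35, 28, 28, 35 days — a mix of 28 and 35. Every date is a Sunday.
Each is the 2nd Sunday of its month.
2nd Sunday of July 2032: Jul 11 2032.
2nd Sunday of August 2032: Aug 8 2032.
2nd Sunday of September 2032: Sep 12 2032.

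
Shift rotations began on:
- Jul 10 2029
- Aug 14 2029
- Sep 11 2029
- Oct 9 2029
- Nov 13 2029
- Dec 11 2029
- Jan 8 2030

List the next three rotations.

Feb 12 2030, Mar 12 2030, Apr 9 2030

These are Tuesdays at 28- or 35-day spacing (35, 28, 28, 35, 28, 28).
The pattern: 2nd Tuesday of the month.
2nd Tuesday of February 2030: Feb 12 2030.
2nd Tuesday of March 2030: Mar 12 2030.
2nd Tuesday of April 2030: Apr 9 2030.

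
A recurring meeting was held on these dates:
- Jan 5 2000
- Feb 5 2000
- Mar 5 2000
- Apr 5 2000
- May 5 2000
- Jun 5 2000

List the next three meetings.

The day-of-month is always 5 (31, 29, 31, 30, 31 days between events).
So this recurs on the 5th of each month.
July 2000: Jul 5 2000.
August 2000: Aug 5 2000.
Next: September 2000 → Sep 5 2000.

Jul 5 2000, Aug 5 2000, Sep 5 2000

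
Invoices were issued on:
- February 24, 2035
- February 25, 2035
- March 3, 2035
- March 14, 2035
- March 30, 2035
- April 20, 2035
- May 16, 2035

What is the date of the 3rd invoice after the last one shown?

The spacing grows by 5 each time: 1, 6, 11, 16, 21, 26 days.
Next gap: 31 days. May 16, 2035 + 31 days = June 16, 2035.
Next gap: 36 days. June 16, 2035 + 36 days = July 22, 2035.
Next gap: 41 days. July 22, 2035 + 41 days = September 1, 2035.

September 1, 2035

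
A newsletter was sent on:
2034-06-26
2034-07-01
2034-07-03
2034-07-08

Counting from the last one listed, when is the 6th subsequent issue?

2034-07-29

Gaps: 5, 2, 5 days — not constant, but cyclic with period 2.
The events fall on every Monday and Saturday.
Next Monday: 2034-07-10.
Next Saturday: 2034-07-15.
The following Monday is 2034-07-17.
The following Saturday is 2034-07-22.
Next Monday: 2034-07-24.
The following Saturday is 2034-07-29.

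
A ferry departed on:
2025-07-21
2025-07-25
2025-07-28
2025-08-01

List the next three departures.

Every event lands on a Monday or Friday (gaps cycle 4, 3, 4).
So the schedule is: every Monday and Friday.
The following Monday is 2025-08-04.
Next Friday: 2025-08-08.
The following Monday is 2025-08-11.

2025-08-04, 2025-08-08, 2025-08-11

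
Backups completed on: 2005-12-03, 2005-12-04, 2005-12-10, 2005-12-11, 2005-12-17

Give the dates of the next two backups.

2005-12-18, 2005-12-24

Gaps: 1, 6, 1, 6 days — not constant, but cyclic with period 2.
The events fall on every Saturday and Sunday.
Next Sunday: 2005-12-18.
Next Saturday: 2005-12-24.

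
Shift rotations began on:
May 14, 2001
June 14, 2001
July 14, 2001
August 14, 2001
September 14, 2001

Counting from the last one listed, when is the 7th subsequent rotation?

Gaps: 31, 30, 31, 31 days — not constant. Every event is on the 14th of the month.
Pattern: the 14th of each month.
Next: October 2001 → October 14, 2001.
November 2001: November 14, 2001.
December 2001: December 14, 2001.
January 2002: January 14, 2002.
February 2002: February 14, 2002.
Next: March 2002 → March 14, 2002.
April 2002: April 14, 2002.

April 14, 2002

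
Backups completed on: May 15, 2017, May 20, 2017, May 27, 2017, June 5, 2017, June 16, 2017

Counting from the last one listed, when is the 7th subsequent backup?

October 27, 2017

Gaps: 5, 7, 9, 11 days — each gap is 2 larger than the previous one.
Next gap: 13 days. June 16, 2017 + 13 days = June 29, 2017.
Next gap: 15 days. June 29, 2017 + 15 days = July 14, 2017.
Next gap: 17 days. July 14, 2017 + 17 days = July 31, 2017.
Next gap: 19 days. July 31, 2017 + 19 days = August 19, 2017.
Next gap: 21 days. August 19, 2017 + 21 days = September 9, 2017.
Next gap: 23 days. September 9, 2017 + 23 days = October 2, 2017.
Next gap: 25 days. October 2, 2017 + 25 days = October 27, 2017.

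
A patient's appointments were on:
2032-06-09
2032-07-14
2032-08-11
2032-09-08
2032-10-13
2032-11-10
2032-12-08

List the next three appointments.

All dates are Wednesdays, 35, 28, 28, 35, 28, 28 days apart.
Specifically, the 2nd Wednesday of each month.
2nd Wednesday of January 2033: 2033-01-12.
2nd Wednesday of February 2033: 2033-02-09.
2nd Wednesday of March 2033: 2033-03-09.

2033-01-12, 2033-02-09, 2033-03-09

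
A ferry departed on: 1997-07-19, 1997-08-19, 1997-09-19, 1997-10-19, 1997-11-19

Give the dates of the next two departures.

1997-12-19, 1998-01-19

Gaps: 31, 31, 30, 31 days — not constant. Every event is on the 19th of the month.
Pattern: the 19th of each month.
December 1997: 1997-12-19.
Next: January 1998 → 1998-01-19.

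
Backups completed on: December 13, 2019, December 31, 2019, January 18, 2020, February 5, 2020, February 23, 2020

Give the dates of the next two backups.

The spacing is 18, 18, 18, 18 days — always 18 days.
February 23, 2020 + 18 days = March 12, 2020.
March 12, 2020 + 18 days = March 30, 2020.

March 12, 2020; March 30, 2020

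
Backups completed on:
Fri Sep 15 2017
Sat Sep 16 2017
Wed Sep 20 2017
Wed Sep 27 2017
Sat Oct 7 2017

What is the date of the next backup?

Fri Oct 20 2017

Intervals are 1, 4, 7, 10 days — an arithmetic progression with common difference 3.
Next gap: 13 days. Sat Oct 7 2017 + 13 days = Fri Oct 20 2017.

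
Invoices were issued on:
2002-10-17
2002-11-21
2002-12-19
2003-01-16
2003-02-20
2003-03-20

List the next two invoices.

Gaps: 35, 28, 28, 35, 28 days — a mix of 28 and 35. Every date is a Thursday.
Each is the 3rd Thursday of its month.
April 2003 — 3rd Thursday is 2003-04-17.
May 2003 — 3rd Thursday is 2003-05-15.

2003-04-17, 2003-05-15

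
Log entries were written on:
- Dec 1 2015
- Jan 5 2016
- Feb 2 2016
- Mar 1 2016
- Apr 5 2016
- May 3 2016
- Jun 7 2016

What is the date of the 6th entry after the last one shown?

All dates are Tuesdays, 35, 28, 28, 35, 28, 35 days apart.
Specifically, the 1st Tuesday of each month.
July 2016 — 1st Tuesday is Jul 5 2016.
1st Tuesday of August 2016: Aug 2 2016.
1st Tuesday of September 2016: Sep 6 2016.
October 2016 — 1st Tuesday is Oct 4 2016.
November 2016 — 1st Tuesday is Nov 1 2016.
1st Tuesday of December 2016: Dec 6 2016.

Dec 6 2016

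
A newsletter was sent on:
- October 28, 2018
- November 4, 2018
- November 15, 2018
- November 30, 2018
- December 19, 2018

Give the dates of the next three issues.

January 11, 2019; February 7, 2019; March 10, 2019

The spacing grows by 4 each time: 7, 11, 15, 19 days.
Next gap: 23 days. December 19, 2018 + 23 days = January 11, 2019.
Next gap: 27 days. January 11, 2019 + 27 days = February 7, 2019.
Next gap: 31 days. February 7, 2019 + 31 days = March 10, 2019.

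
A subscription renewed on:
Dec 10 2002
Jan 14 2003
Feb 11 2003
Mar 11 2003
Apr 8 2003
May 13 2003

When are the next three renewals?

Gaps: 35, 28, 28, 28, 35 days — a mix of 28 and 35. Every date is a Tuesday.
Each is the 2nd Tuesday of its month.
2nd Tuesday of June 2003: Jun 10 2003.
July 2003 — 2nd Tuesday is Jul 8 2003.
2nd Tuesday of August 2003: Aug 12 2003.

Jun 10 2003, Jul 8 2003, Aug 12 2003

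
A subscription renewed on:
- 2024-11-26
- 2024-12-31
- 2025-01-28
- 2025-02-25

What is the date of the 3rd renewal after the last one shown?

2025-05-27

All Tuesdays; the gaps (35, 28, 28) vary with month length.
This is the last Tuesday of each month.
Last Tuesday of March 2025: 2025-03-25.
Last Tuesday of April 2025: 2025-04-29.
May 2025 ends with Tuesday 2025-05-27.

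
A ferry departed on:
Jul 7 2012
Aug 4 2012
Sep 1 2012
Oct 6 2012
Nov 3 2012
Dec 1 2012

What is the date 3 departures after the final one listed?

Mar 2 2013

All dates are Saturdays, 28, 28, 35, 28, 28 days apart.
Specifically, the 1st Saturday of each month.
1st Saturday of January 2013: Jan 5 2013.
February 2013 — 1st Saturday is Feb 2 2013.
March 2013 — 1st Saturday is Mar 2 2013.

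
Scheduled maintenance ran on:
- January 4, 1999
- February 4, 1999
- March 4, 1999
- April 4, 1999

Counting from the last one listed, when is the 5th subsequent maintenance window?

The day-of-month is always 4 (31, 28, 31 days between events).
So this recurs on the 4th of each month.
Next: May 1999 → May 4, 1999.
Next: June 1999 → June 4, 1999.
Next: July 1999 → July 4, 1999.
Next: August 1999 → August 4, 1999.
September 1999: September 4, 1999.

September 4, 1999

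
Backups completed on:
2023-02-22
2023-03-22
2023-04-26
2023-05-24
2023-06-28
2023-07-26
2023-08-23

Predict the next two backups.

2023-09-27, 2023-10-25

These are Wednesdays at 28- or 35-day spacing (28, 35, 28, 35, 28, 28).
The pattern: 4th Wednesday of the month.
September 2023 — 4th Wednesday is 2023-09-27.
4th Wednesday of October 2023: 2023-10-25.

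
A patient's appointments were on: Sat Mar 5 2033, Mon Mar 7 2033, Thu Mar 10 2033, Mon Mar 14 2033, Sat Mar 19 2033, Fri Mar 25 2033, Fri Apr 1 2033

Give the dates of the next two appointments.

Gaps: 2, 3, 4, 5, 6, 7 days — each gap is 1 larger than the previous one.
Next gap: 8 days. Fri Apr 1 2033 + 8 days = Sat Apr 9 2033.
Next gap: 9 days. Sat Apr 9 2033 + 9 days = Mon Apr 18 2033.

Sat Apr 9 2033, Mon Apr 18 2033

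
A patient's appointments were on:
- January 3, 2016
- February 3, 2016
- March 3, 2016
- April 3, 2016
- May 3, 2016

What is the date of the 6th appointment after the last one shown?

November 3, 2016

Gaps: 31, 29, 31, 30 days — not constant. Every event is on the 3rd of the month.
Pattern: the 3rd of each month.
Next: June 2016 → June 3, 2016.
Next: July 2016 → July 3, 2016.
August 2016: August 3, 2016.
Next: September 2016 → September 3, 2016.
Next: October 2016 → October 3, 2016.
Next: November 2016 → November 3, 2016.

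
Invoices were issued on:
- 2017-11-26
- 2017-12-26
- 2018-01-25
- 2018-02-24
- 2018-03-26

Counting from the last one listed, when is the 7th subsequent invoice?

2018-10-22

Every event comes 30 days after the last (30, 30, 30, 30).
2018-03-26 + 30 days = 2018-04-25.
2018-04-25 + 30 days = 2018-05-25.
2018-05-25 + 30 days = 2018-06-24.
2018-06-24 + 30 days = 2018-07-24.
2018-07-24 + 30 days = 2018-08-23.
2018-08-23 + 30 days = 2018-09-22.
2018-09-22 + 30 days = 2018-10-22.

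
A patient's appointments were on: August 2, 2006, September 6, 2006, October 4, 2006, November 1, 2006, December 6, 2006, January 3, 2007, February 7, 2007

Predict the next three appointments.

These are Wednesdays at 28- or 35-day spacing (35, 28, 28, 35, 28, 35).
The pattern: 1st Wednesday of the month.
March 2007 — 1st Wednesday is March 7, 2007.
April 2007 — 1st Wednesday is April 4, 2007.
1st Wednesday of May 2007: May 2, 2007.

March 7, 2007; April 4, 2007; May 2, 2007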